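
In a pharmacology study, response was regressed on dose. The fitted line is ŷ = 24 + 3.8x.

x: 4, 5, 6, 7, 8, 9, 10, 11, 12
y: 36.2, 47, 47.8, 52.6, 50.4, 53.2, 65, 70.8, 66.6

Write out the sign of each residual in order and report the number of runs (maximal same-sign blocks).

5 runs

x=4: ŷ = 24 + 3.8·4 = 39.2; r = 36.2 − 39.2 = -3
x=5: ŷ = 24 + 3.8·5 = 43; r = 47 − 43 = 4
x=6: ŷ = 24 + 3.8·6 = 46.8; r = 47.8 − 46.8 = 1
x=7: ŷ = 24 + 3.8·7 = 50.6; r = 52.6 − 50.6 = 2
x=8: ŷ = 24 + 3.8·8 = 54.4; r = 50.4 − 54.4 = -4
x=9: ŷ = 24 + 3.8·9 = 58.2; r = 53.2 − 58.2 = -5
x=10: ŷ = 24 + 3.8·10 = 62; r = 65 − 62 = 3
x=11: ŷ = 24 + 3.8·11 = 65.8; r = 70.8 − 65.8 = 5
x=12: ŷ = 24 + 3.8·12 = 69.6; r = 66.6 − 69.6 = -3
Signs: − + + + − − + + −
Runs: −×1, +×3, −×2, +×2, −×1 → 5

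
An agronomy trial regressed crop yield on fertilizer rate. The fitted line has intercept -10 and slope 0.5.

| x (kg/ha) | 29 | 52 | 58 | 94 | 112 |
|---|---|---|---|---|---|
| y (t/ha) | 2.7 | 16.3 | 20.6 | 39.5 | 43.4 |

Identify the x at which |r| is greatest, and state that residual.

x = 112, r = -2.6

x=29: ŷ = -10 + 0.5·29 = 4.5; r = 2.7 − 4.5 = -1.8
x=52: ŷ = -10 + 0.5·52 = 16; r = 16.3 − 16 = 0.3
x=58: ŷ = -10 + 0.5·58 = 19; r = 20.6 − 19 = 1.6
x=94: ŷ = -10 + 0.5·94 = 37; r = 39.5 − 37 = 2.5
x=112: ŷ = -10 + 0.5·112 = 46; r = 43.4 − 46 = -2.6
Largest |r| is 2.6 at x = 112, residual -2.6.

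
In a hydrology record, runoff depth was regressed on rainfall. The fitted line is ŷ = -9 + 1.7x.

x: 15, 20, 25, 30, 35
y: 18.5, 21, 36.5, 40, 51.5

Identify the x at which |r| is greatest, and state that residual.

x = 20, r = -4

x=15: ŷ = -9 + 1.7·15 = 16.5; r = 18.5 − 16.5 = 2
x=20: ŷ = -9 + 1.7·20 = 25; r = 21 − 25 = -4
x=25: ŷ = -9 + 1.7·25 = 33.5; r = 36.5 − 33.5 = 3
x=30: ŷ = -9 + 1.7·30 = 42; r = 40 − 42 = -2
x=35: ŷ = -9 + 1.7·35 = 50.5; r = 51.5 − 50.5 = 1
Largest |r| is 4 at x = 20, residual -4.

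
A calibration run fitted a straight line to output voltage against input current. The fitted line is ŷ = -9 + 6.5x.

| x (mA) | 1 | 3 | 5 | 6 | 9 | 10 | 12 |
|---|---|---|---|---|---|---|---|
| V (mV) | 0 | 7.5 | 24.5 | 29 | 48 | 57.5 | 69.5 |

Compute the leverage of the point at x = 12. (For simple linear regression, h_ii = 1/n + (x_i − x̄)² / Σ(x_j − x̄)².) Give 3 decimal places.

h = 0.457

x̄ = (1 + 3 + 5 + 6 + 9 + 10 + 12)/7 = 6.57143
Σ(x − x̄)² = 31.0408 + 12.7551 + 2.46939 + 0.326531 + 5.89796 + 11.7551 + 29.4694 = 93.7143
h = 1/7 + (5.42857)²/93.7143 = 0.142857 + 0.31446 = 0.457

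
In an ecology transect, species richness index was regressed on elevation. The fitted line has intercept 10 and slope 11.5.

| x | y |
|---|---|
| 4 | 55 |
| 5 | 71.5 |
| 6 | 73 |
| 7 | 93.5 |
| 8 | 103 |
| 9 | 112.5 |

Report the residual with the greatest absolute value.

r = -6

x=4: ŷ = 10 + 11.5·4 = 56; r = 55 − 56 = -1
x=5: ŷ = 10 + 11.5·5 = 67.5; r = 71.5 − 67.5 = 4
x=6: ŷ = 10 + 11.5·6 = 79; r = 73 − 79 = -6
x=7: ŷ = 10 + 11.5·7 = 90.5; r = 93.5 − 90.5 = 3
x=8: ŷ = 10 + 11.5·8 = 102; r = 103 − 102 = 1
x=9: ŷ = 10 + 11.5·9 = 113.5; r = 112.5 − 113.5 = -1
Largest |r| is 6 at x = 6, residual -6.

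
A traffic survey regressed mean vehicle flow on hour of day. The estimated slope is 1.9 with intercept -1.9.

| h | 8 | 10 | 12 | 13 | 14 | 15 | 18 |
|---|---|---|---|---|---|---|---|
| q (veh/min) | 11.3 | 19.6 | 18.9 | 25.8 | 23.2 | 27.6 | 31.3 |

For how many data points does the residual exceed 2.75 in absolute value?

1

h=8: ŷ = -1.9 + 1.9·8 = 13.3; r = 11.3 − 13.3 = -2
h=10: ŷ = -1.9 + 1.9·10 = 17.1; r = 19.6 − 17.1 = 2.5
h=12: ŷ = -1.9 + 1.9·12 = 20.9; r = 18.9 − 20.9 = -2
h=13: ŷ = -1.9 + 1.9·13 = 22.8; r = 25.8 − 22.8 = 3
h=14: ŷ = -1.9 + 1.9·14 = 24.7; r = 23.2 − 24.7 = -1.5
h=15: ŷ = -1.9 + 1.9·15 = 26.6; r = 27.6 − 26.6 = 1
h=18: ŷ = -1.9 + 1.9·18 = 32.3; r = 31.3 − 32.3 = -1
|r| > 2.75: h=13 (|r|=3) → 1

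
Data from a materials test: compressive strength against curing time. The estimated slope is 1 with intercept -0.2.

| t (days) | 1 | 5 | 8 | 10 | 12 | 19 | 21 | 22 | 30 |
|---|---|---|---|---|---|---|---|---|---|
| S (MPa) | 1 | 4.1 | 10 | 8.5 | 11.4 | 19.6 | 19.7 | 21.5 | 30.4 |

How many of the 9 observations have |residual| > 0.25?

t=1: ŷ = -0.2 + 1 = 0.8; r = 1 − 0.8 = 0.2
t=5: ŷ = -0.2 + 5 = 4.8; r = 4.1 − 4.8 = -0.7
t=8: ŷ = -0.2 + 8 = 7.8; r = 10 − 7.8 = 2.2
t=10: ŷ = -0.2 + 10 = 9.8; r = 8.5 − 9.8 = -1.3
t=12: ŷ = -0.2 + 12 = 11.8; r = 11.4 − 11.8 = -0.4
t=19: ŷ = -0.2 + 19 = 18.8; r = 19.6 − 18.8 = 0.8
t=21: ŷ = -0.2 + 21 = 20.8; r = 19.7 − 20.8 = -1.1
t=22: ŷ = -0.2 + 22 = 21.8; r = 21.5 − 21.8 = -0.3
t=30: ŷ = -0.2 + 30 = 29.8; r = 30.4 − 29.8 = 0.6
|r| > 0.25: t=5 (|r|=0.7), t=8 (|r|=2.2), t=10 (|r|=1.3), t=12 (|r|=0.4), t=19 (|r|=0.8), t=21 (|r|=1.1), t=22 (|r|=0.3), t=30 (|r|=0.6) → 8

8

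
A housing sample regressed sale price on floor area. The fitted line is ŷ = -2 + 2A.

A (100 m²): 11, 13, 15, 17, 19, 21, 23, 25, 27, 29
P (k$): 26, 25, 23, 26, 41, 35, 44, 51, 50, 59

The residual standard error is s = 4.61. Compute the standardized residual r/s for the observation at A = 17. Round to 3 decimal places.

-1.302

ŷ = -2 + 2·17 = 32
r = 26 − 32 = -6
r/s = -6 / 4.61 = -1.302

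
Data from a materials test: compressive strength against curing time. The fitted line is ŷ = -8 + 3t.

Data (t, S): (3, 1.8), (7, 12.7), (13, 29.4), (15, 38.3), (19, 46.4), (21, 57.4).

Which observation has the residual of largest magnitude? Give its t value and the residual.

t = 19, r = -2.6

t=3: ŷ = -8 + 3·3 = 1; r = 1.8 − 1 = 0.8
t=7: ŷ = -8 + 3·7 = 13; r = 12.7 − 13 = -0.3
t=13: ŷ = -8 + 3·13 = 31; r = 29.4 − 31 = -1.6
t=15: ŷ = -8 + 3·15 = 37; r = 38.3 − 37 = 1.3
t=19: ŷ = -8 + 3·19 = 49; r = 46.4 − 49 = -2.6
t=21: ŷ = -8 + 3·21 = 55; r = 57.4 − 55 = 2.4
Largest |r| is 2.6 at t = 19, residual -2.6.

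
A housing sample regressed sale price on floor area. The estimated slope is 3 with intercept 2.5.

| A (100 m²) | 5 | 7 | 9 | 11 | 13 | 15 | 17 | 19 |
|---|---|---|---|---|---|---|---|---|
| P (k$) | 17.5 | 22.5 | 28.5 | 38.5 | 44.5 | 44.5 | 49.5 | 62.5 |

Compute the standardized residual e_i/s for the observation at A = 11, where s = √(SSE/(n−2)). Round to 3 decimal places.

1.000

A=5: P̂ = 2.5 + 3·5 = 17.5; e = 17.5 − 17.5 = 0
A=7: P̂ = 2.5 + 3·7 = 23.5; e = 22.5 − 23.5 = -1
A=9: P̂ = 2.5 + 3·9 = 29.5; e = 28.5 − 29.5 = -1
A=11: P̂ = 2.5 + 3·11 = 35.5; e = 38.5 − 35.5 = 3
A=13: P̂ = 2.5 + 3·13 = 41.5; e = 44.5 − 41.5 = 3
A=15: P̂ = 2.5 + 3·15 = 47.5; e = 44.5 − 47.5 = -3
A=17: P̂ = 2.5 + 3·17 = 53.5; e = 49.5 − 53.5 = -4
A=19: P̂ = 2.5 + 3·19 = 59.5; e = 62.5 − 59.5 = 3
SSE = 0 + 1 + 1 + 9 + 9 + 9 + 16 + 9 = 54
s = √(54/6) = 3
e/s = 3 / 3 = 1.000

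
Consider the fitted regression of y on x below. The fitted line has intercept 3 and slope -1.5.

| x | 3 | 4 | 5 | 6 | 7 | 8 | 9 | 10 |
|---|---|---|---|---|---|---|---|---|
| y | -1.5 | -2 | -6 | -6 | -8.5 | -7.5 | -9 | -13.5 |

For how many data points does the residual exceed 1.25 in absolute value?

4

x=3: ŷ = 3 − 1.5·3 = -1.5; r = -1.5 − (-1.5) = 0
x=4: ŷ = 3 − 1.5·4 = -3; r = -2 − (-3) = 1
x=5: ŷ = 3 − 1.5·5 = -4.5; r = -6 − (-4.5) = -1.5
x=6: ŷ = 3 − 1.5·6 = -6; r = -6 − (-6) = 0
x=7: ŷ = 3 − 1.5·7 = -7.5; r = -8.5 − (-7.5) = -1
x=8: ŷ = 3 − 1.5·8 = -9; r = -7.5 − (-9) = 1.5
x=9: ŷ = 3 − 1.5·9 = -10.5; r = -9 − (-10.5) = 1.5
x=10: ŷ = 3 − 1.5·10 = -12; r = -13.5 − (-12) = -1.5
|r| > 1.25: x=5 (|r|=1.5), x=8 (|r|=1.5), x=9 (|r|=1.5), x=10 (|r|=1.5) → 4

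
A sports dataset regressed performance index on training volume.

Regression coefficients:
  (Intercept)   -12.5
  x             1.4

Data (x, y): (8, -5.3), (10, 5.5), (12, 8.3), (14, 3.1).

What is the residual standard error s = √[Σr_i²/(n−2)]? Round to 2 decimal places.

s = 5.66

x=8: ŷ = -12.5 + 1.4·8 = -1.3; r = -5.3 − (-1.3) = -4
x=10: ŷ = -12.5 + 1.4·10 = 1.5; r = 5.5 − 1.5 = 4
x=12: ŷ = -12.5 + 1.4·12 = 4.3; r = 8.3 − 4.3 = 4
x=14: ŷ = -12.5 + 1.4·14 = 7.1; r = 3.1 − 7.1 = -4
SSE = 16 + 16 + 16 + 16 = 64
s = √(64/2) = √32 ≈ 5.66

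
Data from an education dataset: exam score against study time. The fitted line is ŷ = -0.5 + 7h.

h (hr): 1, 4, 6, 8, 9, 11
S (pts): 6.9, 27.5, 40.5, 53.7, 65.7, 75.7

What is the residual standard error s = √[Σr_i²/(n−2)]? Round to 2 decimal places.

s = 1.95

h=1: ŷ = -0.5 + 7·1 = 6.5; r = 6.9 − 6.5 = 0.4
h=4: ŷ = -0.5 + 7·4 = 27.5; r = 27.5 − 27.5 = 0
h=6: ŷ = -0.5 + 7·6 = 41.5; r = 40.5 − 41.5 = -1
h=8: ŷ = -0.5 + 7·8 = 55.5; r = 53.7 − 55.5 = -1.8
h=9: ŷ = -0.5 + 7·9 = 62.5; r = 65.7 − 62.5 = 3.2
h=11: ŷ = -0.5 + 7·11 = 76.5; r = 75.7 − 76.5 = -0.8
SSE = 0.16 + 0 + 1 + 3.24 + 10.24 + 0.64 = 15.28
s = √(15.28/4) = √3.82 ≈ 1.95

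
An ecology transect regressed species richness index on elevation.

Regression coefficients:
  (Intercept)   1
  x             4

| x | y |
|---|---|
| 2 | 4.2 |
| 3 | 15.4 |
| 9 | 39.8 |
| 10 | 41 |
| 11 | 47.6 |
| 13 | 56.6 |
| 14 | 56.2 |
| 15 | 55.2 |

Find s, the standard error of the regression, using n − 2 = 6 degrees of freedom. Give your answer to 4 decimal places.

s = 3.8867

x=2: ŷ = 1 + 4·2 = 9; e = 4.2 − 9 = -4.8
x=3: ŷ = 1 + 4·3 = 13; e = 15.4 − 13 = 2.4
x=9: ŷ = 1 + 4·9 = 37; e = 39.8 − 37 = 2.8
x=10: ŷ = 1 + 4·10 = 41; e = 41 − 41 = 0
x=11: ŷ = 1 + 4·11 = 45; e = 47.6 − 45 = 2.6
x=13: ŷ = 1 + 4·13 = 53; e = 56.6 − 53 = 3.6
x=14: ŷ = 1 + 4·14 = 57; e = 56.2 − 57 = -0.8
x=15: ŷ = 1 + 4·15 = 61; e = 55.2 − 61 = -5.8
SSE = 23.04 + 5.76 + 7.84 + 0 + 6.76 + 12.96 + 0.64 + 33.64 = 90.64
s = √(90.64/6) = √15.1067 ≈ 3.8867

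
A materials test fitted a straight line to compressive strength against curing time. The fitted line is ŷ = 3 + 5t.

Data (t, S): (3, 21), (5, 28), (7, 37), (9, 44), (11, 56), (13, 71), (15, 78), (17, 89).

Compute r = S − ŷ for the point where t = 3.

ŷ = 3 + 5·3 = 18
r = 21 − 18 = 3

r = 3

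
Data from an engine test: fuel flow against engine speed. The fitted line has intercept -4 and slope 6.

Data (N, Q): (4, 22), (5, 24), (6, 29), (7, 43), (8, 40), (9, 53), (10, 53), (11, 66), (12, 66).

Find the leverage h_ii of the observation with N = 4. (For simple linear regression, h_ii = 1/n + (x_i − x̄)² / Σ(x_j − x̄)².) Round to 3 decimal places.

N̄ = (4 + 5 + 6 + 7 + 8 + 9 + 10 + 11 + 12)/9 = 8
Σ(N − N̄)² = 16 + 9 + 4 + 1 + 0 + 1 + 4 + 9 + 16 = 60
h = 1/9 + (-4)²/60 = 0.111111 + 0.266667 = 0.378

h = 0.378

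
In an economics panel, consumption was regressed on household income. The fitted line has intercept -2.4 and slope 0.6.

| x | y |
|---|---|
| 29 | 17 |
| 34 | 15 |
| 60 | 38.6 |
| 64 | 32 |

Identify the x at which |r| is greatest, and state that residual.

x=29: ŷ = -2.4 + 0.6·29 = 15; r = 17 − 15 = 2
x=34: ŷ = -2.4 + 0.6·34 = 18; r = 15 − 18 = -3
x=60: ŷ = -2.4 + 0.6·60 = 33.6; r = 38.6 − 33.6 = 5
x=64: ŷ = -2.4 + 0.6·64 = 36; r = 32 − 36 = -4
Largest |r| is 5 at x = 60, residual 5.

x = 60, r = 5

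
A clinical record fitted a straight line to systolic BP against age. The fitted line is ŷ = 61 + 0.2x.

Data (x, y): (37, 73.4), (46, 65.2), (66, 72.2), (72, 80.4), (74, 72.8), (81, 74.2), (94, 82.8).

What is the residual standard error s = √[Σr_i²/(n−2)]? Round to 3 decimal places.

x=37: ŷ = 61 + 0.2·37 = 68.4; r = 73.4 − 68.4 = 5
x=46: ŷ = 61 + 0.2·46 = 70.2; r = 65.2 − 70.2 = -5
x=66: ŷ = 61 + 0.2·66 = 74.2; r = 72.2 − 74.2 = -2
x=72: ŷ = 61 + 0.2·72 = 75.4; r = 80.4 − 75.4 = 5
x=74: ŷ = 61 + 0.2·74 = 75.8; r = 72.8 − 75.8 = -3
x=81: ŷ = 61 + 0.2·81 = 77.2; r = 74.2 − 77.2 = -3
x=94: ŷ = 61 + 0.2·94 = 79.8; r = 82.8 − 79.8 = 3
SSE = 25 + 25 + 4 + 25 + 9 + 9 + 9 = 106
s = √(106/5) = √21.2 ≈ 4.604

s = 4.604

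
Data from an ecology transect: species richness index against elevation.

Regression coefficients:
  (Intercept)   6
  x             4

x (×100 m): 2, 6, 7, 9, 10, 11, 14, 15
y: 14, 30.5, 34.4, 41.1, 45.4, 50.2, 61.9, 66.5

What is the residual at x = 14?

e = -0.1

ŷ = 6 + 4·14 = 62
e = 61.9 − 62 = -0.1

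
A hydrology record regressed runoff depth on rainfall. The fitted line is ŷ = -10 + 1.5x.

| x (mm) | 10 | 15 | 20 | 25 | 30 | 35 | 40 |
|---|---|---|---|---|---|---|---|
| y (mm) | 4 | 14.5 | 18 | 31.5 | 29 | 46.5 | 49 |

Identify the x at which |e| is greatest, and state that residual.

x=10: ŷ = -10 + 1.5·10 = 5; e = 4 − 5 = -1
x=15: ŷ = -10 + 1.5·15 = 12.5; e = 14.5 − 12.5 = 2
x=20: ŷ = -10 + 1.5·20 = 20; e = 18 − 20 = -2
x=25: ŷ = -10 + 1.5·25 = 27.5; e = 31.5 − 27.5 = 4
x=30: ŷ = -10 + 1.5·30 = 35; e = 29 − 35 = -6
x=35: ŷ = -10 + 1.5·35 = 42.5; e = 46.5 − 42.5 = 4
x=40: ŷ = -10 + 1.5·40 = 50; e = 49 − 50 = -1
Largest |e| is 6 at x = 30, residual -6.

x = 30, e = -6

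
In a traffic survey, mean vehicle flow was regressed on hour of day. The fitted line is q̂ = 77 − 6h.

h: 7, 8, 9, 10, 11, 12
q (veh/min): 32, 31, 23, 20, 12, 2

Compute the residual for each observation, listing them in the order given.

h=7: q̂ = 77 − 6·7 = 35; e = 32 − 35 = -3
h=8: q̂ = 77 − 6·8 = 29; e = 31 − 29 = 2
h=9: q̂ = 77 − 6·9 = 23; e = 23 − 23 = 0
h=10: q̂ = 77 − 6·10 = 17; e = 20 − 17 = 3
h=11: q̂ = 77 − 6·11 = 11; e = 12 − 11 = 1
h=12: q̂ = 77 − 6·12 = 5; e = 2 − 5 = -3

-3, 2, 0, 3, 1, -3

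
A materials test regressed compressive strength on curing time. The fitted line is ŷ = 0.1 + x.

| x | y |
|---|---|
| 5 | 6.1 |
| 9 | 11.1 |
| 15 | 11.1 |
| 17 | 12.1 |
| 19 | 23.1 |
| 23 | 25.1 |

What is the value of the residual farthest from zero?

x=5: ŷ = 0.1 + 5 = 5.1; r = 6.1 − 5.1 = 1
x=9: ŷ = 0.1 + 9 = 9.1; r = 11.1 − 9.1 = 2
x=15: ŷ = 0.1 + 15 = 15.1; r = 11.1 − 15.1 = -4
x=17: ŷ = 0.1 + 17 = 17.1; r = 12.1 − 17.1 = -5
x=19: ŷ = 0.1 + 19 = 19.1; r = 23.1 − 19.1 = 4
x=23: ŷ = 0.1 + 23 = 23.1; r = 25.1 − 23.1 = 2
Largest |r| is 5 at x = 17, residual -5.

r = -5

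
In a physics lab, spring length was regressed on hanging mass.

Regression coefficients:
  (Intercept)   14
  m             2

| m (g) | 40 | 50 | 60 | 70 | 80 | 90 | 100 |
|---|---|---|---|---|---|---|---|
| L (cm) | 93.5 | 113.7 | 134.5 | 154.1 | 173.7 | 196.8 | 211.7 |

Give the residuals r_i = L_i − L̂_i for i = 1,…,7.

m=40: L̂ = 14 + 2·40 = 94; r = 93.5 − 94 = -0.5
m=50: L̂ = 14 + 2·50 = 114; r = 113.7 − 114 = -0.3
m=60: L̂ = 14 + 2·60 = 134; r = 134.5 − 134 = 0.5
m=70: L̂ = 14 + 2·70 = 154; r = 154.1 − 154 = 0.1
m=80: L̂ = 14 + 2·80 = 174; r = 173.7 − 174 = -0.3
m=90: L̂ = 14 + 2·90 = 194; r = 196.8 − 194 = 2.8
m=100: L̂ = 14 + 2·100 = 214; r = 211.7 − 214 = -2.3

-0.5, -0.3, 0.5, 0.1, -0.3, 2.8, -2.3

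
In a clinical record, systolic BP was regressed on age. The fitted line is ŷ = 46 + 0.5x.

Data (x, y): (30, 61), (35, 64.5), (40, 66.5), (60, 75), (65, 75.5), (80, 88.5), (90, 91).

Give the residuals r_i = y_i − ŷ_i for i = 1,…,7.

0, 1, 0.5, -1, -3, 2.5, 0

x=30: ŷ = 46 + 0.5·30 = 61; r = 61 − 61 = 0
x=35: ŷ = 46 + 0.5·35 = 63.5; r = 64.5 − 63.5 = 1
x=40: ŷ = 46 + 0.5·40 = 66; r = 66.5 − 66 = 0.5
x=60: ŷ = 46 + 0.5·60 = 76; r = 75 − 76 = -1
x=65: ŷ = 46 + 0.5·65 = 78.5; r = 75.5 − 78.5 = -3
x=80: ŷ = 46 + 0.5·80 = 86; r = 88.5 − 86 = 2.5
x=90: ŷ = 46 + 0.5·90 = 91; r = 91 − 91 = 0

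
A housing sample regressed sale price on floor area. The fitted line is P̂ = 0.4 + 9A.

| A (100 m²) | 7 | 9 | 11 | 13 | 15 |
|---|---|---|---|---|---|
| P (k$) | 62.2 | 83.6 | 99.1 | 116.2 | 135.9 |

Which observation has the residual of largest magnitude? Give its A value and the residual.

A=7: P̂ = 0.4 + 9·7 = 63.4; e = 62.2 − 63.4 = -1.2
A=9: P̂ = 0.4 + 9·9 = 81.4; e = 83.6 − 81.4 = 2.2
A=11: P̂ = 0.4 + 9·11 = 99.4; e = 99.1 − 99.4 = -0.3
A=13: P̂ = 0.4 + 9·13 = 117.4; e = 116.2 − 117.4 = -1.2
A=15: P̂ = 0.4 + 9·15 = 135.4; e = 135.9 − 135.4 = 0.5
Largest |e| is 2.2 at A = 9, residual 2.2.

A = 9, e = 2.2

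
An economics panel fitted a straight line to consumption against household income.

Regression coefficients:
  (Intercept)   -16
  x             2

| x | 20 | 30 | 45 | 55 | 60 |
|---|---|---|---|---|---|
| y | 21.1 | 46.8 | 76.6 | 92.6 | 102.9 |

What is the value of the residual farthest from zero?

e = -2.9

x=20: ŷ = -16 + 2·20 = 24; e = 21.1 − 24 = -2.9
x=30: ŷ = -16 + 2·30 = 44; e = 46.8 − 44 = 2.8
x=45: ŷ = -16 + 2·45 = 74; e = 76.6 − 74 = 2.6
x=55: ŷ = -16 + 2·55 = 94; e = 92.6 − 94 = -1.4
x=60: ŷ = -16 + 2·60 = 104; e = 102.9 − 104 = -1.1
Largest |e| is 2.9 at x = 20, residual -2.9.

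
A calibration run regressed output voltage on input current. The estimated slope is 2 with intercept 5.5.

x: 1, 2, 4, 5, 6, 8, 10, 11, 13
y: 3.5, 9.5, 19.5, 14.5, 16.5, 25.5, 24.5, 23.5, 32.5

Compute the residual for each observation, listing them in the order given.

-4, 0, 6, -1, -1, 4, -1, -4, 1

x=1: ŷ = 5.5 + 2·1 = 7.5; e = 3.5 − 7.5 = -4
x=2: ŷ = 5.5 + 2·2 = 9.5; e = 9.5 − 9.5 = 0
x=4: ŷ = 5.5 + 2·4 = 13.5; e = 19.5 − 13.5 = 6
x=5: ŷ = 5.5 + 2·5 = 15.5; e = 14.5 − 15.5 = -1
x=6: ŷ = 5.5 + 2·6 = 17.5; e = 16.5 − 17.5 = -1
x=8: ŷ = 5.5 + 2·8 = 21.5; e = 25.5 − 21.5 = 4
x=10: ŷ = 5.5 + 2·10 = 25.5; e = 24.5 − 25.5 = -1
x=11: ŷ = 5.5 + 2·11 = 27.5; e = 23.5 − 27.5 = -4
x=13: ŷ = 5.5 + 2·13 = 31.5; e = 32.5 − 31.5 = 1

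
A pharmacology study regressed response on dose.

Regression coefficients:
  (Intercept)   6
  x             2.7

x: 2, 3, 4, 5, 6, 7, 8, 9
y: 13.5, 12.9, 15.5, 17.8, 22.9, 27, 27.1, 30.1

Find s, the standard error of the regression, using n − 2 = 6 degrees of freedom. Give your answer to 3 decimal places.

x=2: ŷ = 6 + 2.7·2 = 11.4; e = 13.5 − 11.4 = 2.1
x=3: ŷ = 6 + 2.7·3 = 14.1; e = 12.9 − 14.1 = -1.2
x=4: ŷ = 6 + 2.7·4 = 16.8; e = 15.5 − 16.8 = -1.3
x=5: ŷ = 6 + 2.7·5 = 19.5; e = 17.8 − 19.5 = -1.7
x=6: ŷ = 6 + 2.7·6 = 22.2; e = 22.9 − 22.2 = 0.7
x=7: ŷ = 6 + 2.7·7 = 24.9; e = 27 − 24.9 = 2.1
x=8: ŷ = 6 + 2.7·8 = 27.6; e = 27.1 − 27.6 = -0.5
x=9: ŷ = 6 + 2.7·9 = 30.3; e = 30.1 − 30.3 = -0.2
SSE = 4.41 + 1.44 + 1.69 + 2.89 + 0.49 + 4.41 + 0.25 + 0.04 = 15.62
s = √(15.62/6) = √2.60333 ≈ 1.613

s = 1.613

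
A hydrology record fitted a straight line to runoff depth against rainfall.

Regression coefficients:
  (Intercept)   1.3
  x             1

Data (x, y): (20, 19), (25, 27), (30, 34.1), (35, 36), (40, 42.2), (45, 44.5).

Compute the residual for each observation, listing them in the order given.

-2.3, 0.7, 2.8, -0.3, 0.9, -1.8

x=20: ŷ = 1.3 + 20 = 21.3; r = 19 − 21.3 = -2.3
x=25: ŷ = 1.3 + 25 = 26.3; r = 27 − 26.3 = 0.7
x=30: ŷ = 1.3 + 30 = 31.3; r = 34.1 − 31.3 = 2.8
x=35: ŷ = 1.3 + 35 = 36.3; r = 36 − 36.3 = -0.3
x=40: ŷ = 1.3 + 40 = 41.3; r = 42.2 − 41.3 = 0.9
x=45: ŷ = 1.3 + 45 = 46.3; r = 44.5 − 46.3 = -1.8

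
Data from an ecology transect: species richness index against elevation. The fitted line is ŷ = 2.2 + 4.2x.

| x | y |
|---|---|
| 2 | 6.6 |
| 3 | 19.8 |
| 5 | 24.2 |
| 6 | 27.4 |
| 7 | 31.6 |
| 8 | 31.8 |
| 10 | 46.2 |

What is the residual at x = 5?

r = 1

ŷ = 2.2 + 4.2·5 = 23.2
r = 24.2 − 23.2 = 1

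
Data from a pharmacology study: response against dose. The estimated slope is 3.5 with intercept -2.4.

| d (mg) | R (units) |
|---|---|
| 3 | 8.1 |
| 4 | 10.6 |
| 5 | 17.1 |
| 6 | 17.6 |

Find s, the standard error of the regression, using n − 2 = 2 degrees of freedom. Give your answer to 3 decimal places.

d=3: ŷ = -2.4 + 3.5·3 = 8.1; e = 8.1 − 8.1 = 0
d=4: ŷ = -2.4 + 3.5·4 = 11.6; e = 10.6 − 11.6 = -1
d=5: ŷ = -2.4 + 3.5·5 = 15.1; e = 17.1 − 15.1 = 2
d=6: ŷ = -2.4 + 3.5·6 = 18.6; e = 17.6 − 18.6 = -1
SSE = 0 + 1 + 4 + 1 = 6
s = √(6/2) = √3 ≈ 1.732

s = 1.732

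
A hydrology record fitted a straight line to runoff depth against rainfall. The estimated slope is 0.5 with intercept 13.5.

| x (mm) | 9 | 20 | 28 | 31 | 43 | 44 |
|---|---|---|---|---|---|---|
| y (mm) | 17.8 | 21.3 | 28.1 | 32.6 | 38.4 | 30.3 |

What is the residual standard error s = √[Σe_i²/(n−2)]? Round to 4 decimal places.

x=9: ŷ = 13.5 + 0.5·9 = 18; e = 17.8 − 18 = -0.2
x=20: ŷ = 13.5 + 0.5·20 = 23.5; e = 21.3 − 23.5 = -2.2
x=28: ŷ = 13.5 + 0.5·28 = 27.5; e = 28.1 − 27.5 = 0.6
x=31: ŷ = 13.5 + 0.5·31 = 29; e = 32.6 − 29 = 3.6
x=43: ŷ = 13.5 + 0.5·43 = 35; e = 38.4 − 35 = 3.4
x=44: ŷ = 13.5 + 0.5·44 = 35.5; e = 30.3 − 35.5 = -5.2
SSE = 0.04 + 4.84 + 0.36 + 12.96 + 11.56 + 27.04 = 56.8
s = √(56.8/4) = √14.2 ≈ 3.7683

s = 3.7683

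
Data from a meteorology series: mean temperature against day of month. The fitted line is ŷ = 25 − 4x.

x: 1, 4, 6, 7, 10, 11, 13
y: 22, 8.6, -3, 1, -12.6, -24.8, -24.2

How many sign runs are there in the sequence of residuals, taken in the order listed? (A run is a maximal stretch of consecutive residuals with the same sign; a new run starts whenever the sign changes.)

5 runs

x=1: ŷ = 25 − 4·1 = 21; e = 22 − 21 = 1
x=4: ŷ = 25 − 4·4 = 9; e = 8.6 − 9 = -0.4
x=6: ŷ = 25 − 4·6 = 1; e = -3 − 1 = -4
x=7: ŷ = 25 − 4·7 = -3; e = 1 − (-3) = 4
x=10: ŷ = 25 − 4·10 = -15; e = -12.6 − (-15) = 2.4
x=11: ŷ = 25 − 4·11 = -19; e = -24.8 − (-19) = -5.8
x=13: ŷ = 25 − 4·13 = -27; e = -24.2 − (-27) = 2.8
Signs: + − − + + − +
Runs: +×1, −×2, +×2, −×1, +×1 → 5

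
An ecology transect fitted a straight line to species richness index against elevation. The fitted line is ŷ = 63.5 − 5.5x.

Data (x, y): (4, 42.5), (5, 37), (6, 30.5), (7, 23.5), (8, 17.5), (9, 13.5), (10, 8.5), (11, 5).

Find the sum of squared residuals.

x=4: ŷ = 63.5 − 5.5·4 = 41.5; e = 42.5 − 41.5 = 1
x=5: ŷ = 63.5 − 5.5·5 = 36; e = 37 − 36 = 1
x=6: ŷ = 63.5 − 5.5·6 = 30.5; e = 30.5 − 30.5 = 0
x=7: ŷ = 63.5 − 5.5·7 = 25; e = 23.5 − 25 = -1.5
x=8: ŷ = 63.5 − 5.5·8 = 19.5; e = 17.5 − 19.5 = -2
x=9: ŷ = 63.5 − 5.5·9 = 14; e = 13.5 − 14 = -0.5
x=10: ŷ = 63.5 − 5.5·10 = 8.5; e = 8.5 − 8.5 = 0
x=11: ŷ = 63.5 − 5.5·11 = 3; e = 5 − 3 = 2
SSE = 1 + 1 + 0 + 2.25 + 4 + 0.25 + 0 + 4 = 12.5

SSE = 12.5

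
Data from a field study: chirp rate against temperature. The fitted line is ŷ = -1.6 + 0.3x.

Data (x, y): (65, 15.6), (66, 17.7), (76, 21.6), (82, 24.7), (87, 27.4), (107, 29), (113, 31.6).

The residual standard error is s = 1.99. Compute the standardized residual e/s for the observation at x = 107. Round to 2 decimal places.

-0.75

ŷ = -1.6 + 0.3·107 = 30.5
e = 29 − 30.5 = -1.5
e/s = -1.5 / 1.99 = -0.75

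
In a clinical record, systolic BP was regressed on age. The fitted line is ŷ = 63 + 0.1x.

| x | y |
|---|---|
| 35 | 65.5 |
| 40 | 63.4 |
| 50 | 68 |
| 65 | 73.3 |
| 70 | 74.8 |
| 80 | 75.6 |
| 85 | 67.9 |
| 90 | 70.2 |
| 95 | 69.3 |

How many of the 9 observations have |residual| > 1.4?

7

x=35: ŷ = 63 + 0.1·35 = 66.5; r = 65.5 − 66.5 = -1
x=40: ŷ = 63 + 0.1·40 = 67; r = 63.4 − 67 = -3.6
x=50: ŷ = 63 + 0.1·50 = 68; r = 68 − 68 = 0
x=65: ŷ = 63 + 0.1·65 = 69.5; r = 73.3 − 69.5 = 3.8
x=70: ŷ = 63 + 0.1·70 = 70; r = 74.8 − 70 = 4.8
x=80: ŷ = 63 + 0.1·80 = 71; r = 75.6 − 71 = 4.6
x=85: ŷ = 63 + 0.1·85 = 71.5; r = 67.9 − 71.5 = -3.6
x=90: ŷ = 63 + 0.1·90 = 72; r = 70.2 − 72 = -1.8
x=95: ŷ = 63 + 0.1·95 = 72.5; r = 69.3 − 72.5 = -3.2
|r| > 1.4: x=40 (|r|=3.6), x=65 (|r|=3.8), x=70 (|r|=4.8), x=80 (|r|=4.6), x=85 (|r|=3.6), x=90 (|r|=1.8), x=95 (|r|=3.2) → 7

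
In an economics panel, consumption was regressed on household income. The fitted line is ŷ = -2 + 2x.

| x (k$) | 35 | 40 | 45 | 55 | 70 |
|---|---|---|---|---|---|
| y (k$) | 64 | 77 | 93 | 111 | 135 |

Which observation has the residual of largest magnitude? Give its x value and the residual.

x = 45, e = 5

x=35: ŷ = -2 + 2·35 = 68; e = 64 − 68 = -4
x=40: ŷ = -2 + 2·40 = 78; e = 77 − 78 = -1
x=45: ŷ = -2 + 2·45 = 88; e = 93 − 88 = 5
x=55: ŷ = -2 + 2·55 = 108; e = 111 − 108 = 3
x=70: ŷ = -2 + 2·70 = 138; e = 135 − 138 = -3
Largest |e| is 5 at x = 45, residual 5.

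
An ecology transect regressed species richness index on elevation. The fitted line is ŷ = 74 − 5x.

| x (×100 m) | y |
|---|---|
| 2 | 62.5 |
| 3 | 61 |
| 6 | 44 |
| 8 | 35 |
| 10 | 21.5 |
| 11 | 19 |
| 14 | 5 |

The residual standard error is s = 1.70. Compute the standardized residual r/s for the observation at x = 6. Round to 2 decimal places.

ŷ = 74 − 5·6 = 44
r = 44 − 44 = 0
r/s = 0 / 1.70 = 0.00

0.00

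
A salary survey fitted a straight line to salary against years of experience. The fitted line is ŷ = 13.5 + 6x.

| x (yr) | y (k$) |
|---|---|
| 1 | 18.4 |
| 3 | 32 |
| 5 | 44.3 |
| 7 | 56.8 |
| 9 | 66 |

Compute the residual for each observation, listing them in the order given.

-1.1, 0.5, 0.8, 1.3, -1.5

x=1: ŷ = 13.5 + 6·1 = 19.5; r = 18.4 − 19.5 = -1.1
x=3: ŷ = 13.5 + 6·3 = 31.5; r = 32 − 31.5 = 0.5
x=5: ŷ = 13.5 + 6·5 = 43.5; r = 44.3 − 43.5 = 0.8
x=7: ŷ = 13.5 + 6·7 = 55.5; r = 56.8 − 55.5 = 1.3
x=9: ŷ = 13.5 + 6·9 = 67.5; r = 66 − 67.5 = -1.5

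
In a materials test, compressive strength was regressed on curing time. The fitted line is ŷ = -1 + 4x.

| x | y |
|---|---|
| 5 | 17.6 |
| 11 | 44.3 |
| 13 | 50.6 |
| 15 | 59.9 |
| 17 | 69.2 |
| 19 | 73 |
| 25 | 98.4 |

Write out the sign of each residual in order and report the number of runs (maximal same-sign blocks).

x=5: ŷ = -1 + 4·5 = 19; r = 17.6 − 19 = -1.4
x=11: ŷ = -1 + 4·11 = 43; r = 44.3 − 43 = 1.3
x=13: ŷ = -1 + 4·13 = 51; r = 50.6 − 51 = -0.4
x=15: ŷ = -1 + 4·15 = 59; r = 59.9 − 59 = 0.9
x=17: ŷ = -1 + 4·17 = 67; r = 69.2 − 67 = 2.2
x=19: ŷ = -1 + 4·19 = 75; r = 73 − 75 = -2
x=25: ŷ = -1 + 4·25 = 99; r = 98.4 − 99 = -0.6
Signs: − + − + + − −
Runs: −×1, +×1, −×1, +×2, −×2 → 5

5 runs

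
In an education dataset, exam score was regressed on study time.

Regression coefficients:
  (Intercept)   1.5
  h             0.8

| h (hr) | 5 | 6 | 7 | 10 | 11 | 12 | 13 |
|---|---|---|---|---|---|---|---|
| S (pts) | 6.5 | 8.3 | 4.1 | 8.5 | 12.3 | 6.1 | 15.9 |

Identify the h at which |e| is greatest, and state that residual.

h = 12, e = -5

h=5: ŷ = 1.5 + 0.8·5 = 5.5; e = 6.5 − 5.5 = 1
h=6: ŷ = 1.5 + 0.8·6 = 6.3; e = 8.3 − 6.3 = 2
h=7: ŷ = 1.5 + 0.8·7 = 7.1; e = 4.1 − 7.1 = -3
h=10: ŷ = 1.5 + 0.8·10 = 9.5; e = 8.5 − 9.5 = -1
h=11: ŷ = 1.5 + 0.8·11 = 10.3; e = 12.3 − 10.3 = 2
h=12: ŷ = 1.5 + 0.8·12 = 11.1; e = 6.1 − 11.1 = -5
h=13: ŷ = 1.5 + 0.8·13 = 11.9; e = 15.9 − 11.9 = 4
Largest |e| is 5 at h = 12, residual -5.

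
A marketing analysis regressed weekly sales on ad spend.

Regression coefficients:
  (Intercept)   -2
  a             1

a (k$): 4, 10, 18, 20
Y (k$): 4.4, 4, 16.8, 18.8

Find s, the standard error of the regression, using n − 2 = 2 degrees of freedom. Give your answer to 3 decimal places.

a=4: ŷ = -2 + 4 = 2; e = 4.4 − 2 = 2.4
a=10: ŷ = -2 + 10 = 8; e = 4 − 8 = -4
a=18: ŷ = -2 + 18 = 16; e = 16.8 − 16 = 0.8
a=20: ŷ = -2 + 20 = 18; e = 18.8 − 18 = 0.8
SSE = 5.76 + 16 + 0.64 + 0.64 = 23.04
s = √(23.04/2) = √11.52 ≈ 3.394

s = 3.394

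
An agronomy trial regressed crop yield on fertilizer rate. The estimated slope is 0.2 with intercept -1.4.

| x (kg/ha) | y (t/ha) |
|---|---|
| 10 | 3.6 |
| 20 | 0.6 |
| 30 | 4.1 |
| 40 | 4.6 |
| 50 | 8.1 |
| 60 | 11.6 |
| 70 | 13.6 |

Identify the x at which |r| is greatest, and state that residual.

x=10: ŷ = -1.4 + 0.2·10 = 0.6; r = 3.6 − 0.6 = 3
x=20: ŷ = -1.4 + 0.2·20 = 2.6; r = 0.6 − 2.6 = -2
x=30: ŷ = -1.4 + 0.2·30 = 4.6; r = 4.1 − 4.6 = -0.5
x=40: ŷ = -1.4 + 0.2·40 = 6.6; r = 4.6 − 6.6 = -2
x=50: ŷ = -1.4 + 0.2·50 = 8.6; r = 8.1 − 8.6 = -0.5
x=60: ŷ = -1.4 + 0.2·60 = 10.6; r = 11.6 − 10.6 = 1
x=70: ŷ = -1.4 + 0.2·70 = 12.6; r = 13.6 − 12.6 = 1
Largest |r| is 3 at x = 10, residual 3.

x = 10, r = 3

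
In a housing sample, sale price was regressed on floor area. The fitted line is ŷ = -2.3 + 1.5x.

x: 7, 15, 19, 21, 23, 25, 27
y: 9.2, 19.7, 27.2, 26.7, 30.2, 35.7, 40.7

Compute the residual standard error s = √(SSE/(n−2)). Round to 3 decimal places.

s = 1.949

x=7: ŷ = -2.3 + 1.5·7 = 8.2; e = 9.2 − 8.2 = 1
x=15: ŷ = -2.3 + 1.5·15 = 20.2; e = 19.7 − 20.2 = -0.5
x=19: ŷ = -2.3 + 1.5·19 = 26.2; e = 27.2 − 26.2 = 1
x=21: ŷ = -2.3 + 1.5·21 = 29.2; e = 26.7 − 29.2 = -2.5
x=23: ŷ = -2.3 + 1.5·23 = 32.2; e = 30.2 − 32.2 = -2
x=25: ŷ = -2.3 + 1.5·25 = 35.2; e = 35.7 − 35.2 = 0.5
x=27: ŷ = -2.3 + 1.5·27 = 38.2; e = 40.7 − 38.2 = 2.5
SSE = 1 + 0.25 + 1 + 6.25 + 4 + 0.25 + 6.25 = 19
s = √(19/5) = √3.8 ≈ 1.949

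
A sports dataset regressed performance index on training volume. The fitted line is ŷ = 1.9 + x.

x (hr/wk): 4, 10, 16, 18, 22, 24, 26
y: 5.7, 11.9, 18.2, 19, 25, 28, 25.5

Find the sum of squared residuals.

SSE = 12.32

x=4: ŷ = 1.9 + 4 = 5.9; r = 5.7 − 5.9 = -0.2
x=10: ŷ = 1.9 + 10 = 11.9; r = 11.9 − 11.9 = 0
x=16: ŷ = 1.9 + 16 = 17.9; r = 18.2 − 17.9 = 0.3
x=18: ŷ = 1.9 + 18 = 19.9; r = 19 − 19.9 = -0.9
x=22: ŷ = 1.9 + 22 = 23.9; r = 25 − 23.9 = 1.1
x=24: ŷ = 1.9 + 24 = 25.9; r = 28 − 25.9 = 2.1
x=26: ŷ = 1.9 + 26 = 27.9; r = 25.5 − 27.9 = -2.4
SSE = 0.04 + 0 + 0.09 + 0.81 + 1.21 + 4.41 + 5.76 = 12.32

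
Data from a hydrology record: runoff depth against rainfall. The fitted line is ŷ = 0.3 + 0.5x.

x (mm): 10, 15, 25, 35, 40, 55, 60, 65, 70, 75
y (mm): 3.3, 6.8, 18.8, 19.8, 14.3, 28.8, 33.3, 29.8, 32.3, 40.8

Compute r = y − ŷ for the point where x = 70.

ŷ = 0.3 + 0.5·70 = 35.3
r = 32.3 − 35.3 = -3

r = -3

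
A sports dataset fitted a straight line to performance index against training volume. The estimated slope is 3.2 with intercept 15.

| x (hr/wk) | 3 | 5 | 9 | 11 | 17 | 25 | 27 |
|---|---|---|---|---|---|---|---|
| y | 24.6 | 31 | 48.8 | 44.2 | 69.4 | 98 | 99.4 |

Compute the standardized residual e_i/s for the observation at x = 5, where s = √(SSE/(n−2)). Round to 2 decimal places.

0.00

x=3: ŷ = 15 + 3.2·3 = 24.6; e = 24.6 − 24.6 = 0
x=5: ŷ = 15 + 3.2·5 = 31; e = 31 − 31 = 0
x=9: ŷ = 15 + 3.2·9 = 43.8; e = 48.8 − 43.8 = 5
x=11: ŷ = 15 + 3.2·11 = 50.2; e = 44.2 − 50.2 = -6
x=17: ŷ = 15 + 3.2·17 = 69.4; e = 69.4 − 69.4 = 0
x=25: ŷ = 15 + 3.2·25 = 95; e = 98 − 95 = 3
x=27: ŷ = 15 + 3.2·27 = 101.4; e = 99.4 − 101.4 = -2
SSE = 0 + 0 + 25 + 36 + 0 + 9 + 4 = 74
s = √(74/5) = 3.84708
e/s = 0 / 3.84708 = 0.00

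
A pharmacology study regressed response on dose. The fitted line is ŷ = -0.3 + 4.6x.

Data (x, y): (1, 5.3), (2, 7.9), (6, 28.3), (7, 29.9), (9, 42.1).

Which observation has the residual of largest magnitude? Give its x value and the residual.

x = 7, r = -2

x=1: ŷ = -0.3 + 4.6·1 = 4.3; r = 5.3 − 4.3 = 1
x=2: ŷ = -0.3 + 4.6·2 = 8.9; r = 7.9 − 8.9 = -1
x=6: ŷ = -0.3 + 4.6·6 = 27.3; r = 28.3 − 27.3 = 1
x=7: ŷ = -0.3 + 4.6·7 = 31.9; r = 29.9 − 31.9 = -2
x=9: ŷ = -0.3 + 4.6·9 = 41.1; r = 42.1 − 41.1 = 1
Largest |r| is 2 at x = 7, residual -2.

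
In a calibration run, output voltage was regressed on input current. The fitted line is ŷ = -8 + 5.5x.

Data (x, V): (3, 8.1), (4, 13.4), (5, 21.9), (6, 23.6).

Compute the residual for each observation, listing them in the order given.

-0.4, -0.6, 2.4, -1.4

x=3: ŷ = -8 + 5.5·3 = 8.5; e = 8.1 − 8.5 = -0.4
x=4: ŷ = -8 + 5.5·4 = 14; e = 13.4 − 14 = -0.6
x=5: ŷ = -8 + 5.5·5 = 19.5; e = 21.9 − 19.5 = 2.4
x=6: ŷ = -8 + 5.5·6 = 25; e = 23.6 − 25 = -1.4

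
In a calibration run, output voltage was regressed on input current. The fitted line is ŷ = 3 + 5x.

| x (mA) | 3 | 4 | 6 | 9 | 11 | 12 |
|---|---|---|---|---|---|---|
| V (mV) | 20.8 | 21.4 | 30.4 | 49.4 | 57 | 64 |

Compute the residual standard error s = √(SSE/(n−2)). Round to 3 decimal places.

s = 2.298

x=3: ŷ = 3 + 5·3 = 18; e = 20.8 − 18 = 2.8
x=4: ŷ = 3 + 5·4 = 23; e = 21.4 − 23 = -1.6
x=6: ŷ = 3 + 5·6 = 33; e = 30.4 − 33 = -2.6
x=9: ŷ = 3 + 5·9 = 48; e = 49.4 − 48 = 1.4
x=11: ŷ = 3 + 5·11 = 58; e = 57 − 58 = -1
x=12: ŷ = 3 + 5·12 = 63; e = 64 − 63 = 1
SSE = 7.84 + 2.56 + 6.76 + 1.96 + 1 + 1 = 21.12
s = √(21.12/4) = √5.28 ≈ 2.298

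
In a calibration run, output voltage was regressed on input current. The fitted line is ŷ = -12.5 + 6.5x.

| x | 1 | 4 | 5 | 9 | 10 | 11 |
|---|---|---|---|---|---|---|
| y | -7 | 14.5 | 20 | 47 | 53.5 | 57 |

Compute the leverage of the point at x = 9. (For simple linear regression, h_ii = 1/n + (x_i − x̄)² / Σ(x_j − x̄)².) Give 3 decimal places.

h = 0.237

x̄ = (1 + 4 + 5 + 9 + 10 + 11)/6 = 6.66667
Σ(x − x̄)² = 32.1111 + 7.11111 + 2.77778 + 5.44444 + 11.1111 + 18.7778 = 77.3333
h = 1/6 + (2.33333)²/77.3333 = 0.166667 + 0.0704023 = 0.237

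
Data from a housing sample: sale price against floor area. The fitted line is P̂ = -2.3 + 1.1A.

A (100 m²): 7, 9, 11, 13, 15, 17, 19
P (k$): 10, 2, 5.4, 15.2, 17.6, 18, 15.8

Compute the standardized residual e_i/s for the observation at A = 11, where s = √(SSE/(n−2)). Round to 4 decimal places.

-0.9644

A=7: P̂ = -2.3 + 1.1·7 = 5.4; e = 10 − 5.4 = 4.6
A=9: P̂ = -2.3 + 1.1·9 = 7.6; e = 2 − 7.6 = -5.6
A=11: P̂ = -2.3 + 1.1·11 = 9.8; e = 5.4 − 9.8 = -4.4
A=13: P̂ = -2.3 + 1.1·13 = 12; e = 15.2 − 12 = 3.2
A=15: P̂ = -2.3 + 1.1·15 = 14.2; e = 17.6 − 14.2 = 3.4
A=17: P̂ = -2.3 + 1.1·17 = 16.4; e = 18 − 16.4 = 1.6
A=19: P̂ = -2.3 + 1.1·19 = 18.6; e = 15.8 − 18.6 = -2.8
SSE = 21.16 + 31.36 + 19.36 + 10.24 + 11.56 + 2.56 + 7.84 = 104.08
s = √(104.08/5) = 4.56246
e/s = -4.4 / 4.56246 = -0.9644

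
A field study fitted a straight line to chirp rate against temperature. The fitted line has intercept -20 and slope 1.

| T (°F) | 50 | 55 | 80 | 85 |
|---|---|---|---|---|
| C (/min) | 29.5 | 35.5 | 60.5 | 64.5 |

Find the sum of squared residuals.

T=50: ŷ = -20 + 50 = 30; r = 29.5 − 30 = -0.5
T=55: ŷ = -20 + 55 = 35; r = 35.5 − 35 = 0.5
T=80: ŷ = -20 + 80 = 60; r = 60.5 − 60 = 0.5
T=85: ŷ = -20 + 85 = 65; r = 64.5 − 65 = -0.5
SSE = 0.25 + 0.25 + 0.25 + 0.25 = 1

SSE = 1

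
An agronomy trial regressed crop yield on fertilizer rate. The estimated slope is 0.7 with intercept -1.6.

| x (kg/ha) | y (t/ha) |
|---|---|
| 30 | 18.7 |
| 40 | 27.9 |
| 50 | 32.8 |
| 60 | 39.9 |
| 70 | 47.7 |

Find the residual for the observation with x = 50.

ŷ = -1.6 + 0.7·50 = 33.4
e = 32.8 − 33.4 = -0.6

e = -0.6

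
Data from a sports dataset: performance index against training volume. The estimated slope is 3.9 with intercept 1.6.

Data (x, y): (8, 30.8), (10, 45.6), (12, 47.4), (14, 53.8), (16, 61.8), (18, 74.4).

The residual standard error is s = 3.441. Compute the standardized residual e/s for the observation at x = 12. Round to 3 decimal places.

-0.291

ŷ = 1.6 + 3.9·12 = 48.4
e = 47.4 − 48.4 = -1
e/s = -1 / 3.441 = -0.291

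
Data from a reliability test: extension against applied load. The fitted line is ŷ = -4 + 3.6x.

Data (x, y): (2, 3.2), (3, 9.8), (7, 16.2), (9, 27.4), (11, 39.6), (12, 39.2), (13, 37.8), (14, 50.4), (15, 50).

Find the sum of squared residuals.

x=2: ŷ = -4 + 3.6·2 = 3.2; r = 3.2 − 3.2 = 0
x=3: ŷ = -4 + 3.6·3 = 6.8; r = 9.8 − 6.8 = 3
x=7: ŷ = -4 + 3.6·7 = 21.2; r = 16.2 − 21.2 = -5
x=9: ŷ = -4 + 3.6·9 = 28.4; r = 27.4 − 28.4 = -1
x=11: ŷ = -4 + 3.6·11 = 35.6; r = 39.6 − 35.6 = 4
x=12: ŷ = -4 + 3.6·12 = 39.2; r = 39.2 − 39.2 = 0
x=13: ŷ = -4 + 3.6·13 = 42.8; r = 37.8 − 42.8 = -5
x=14: ŷ = -4 + 3.6·14 = 46.4; r = 50.4 − 46.4 = 4
x=15: ŷ = -4 + 3.6·15 = 50; r = 50 − 50 = 0
SSE = 0 + 9 + 25 + 1 + 16 + 0 + 25 + 16 + 0 = 92

SSE = 92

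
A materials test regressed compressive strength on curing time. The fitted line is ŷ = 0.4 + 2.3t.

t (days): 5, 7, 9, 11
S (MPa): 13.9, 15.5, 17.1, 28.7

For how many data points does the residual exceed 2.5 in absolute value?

2

t=5: ŷ = 0.4 + 2.3·5 = 11.9; r = 13.9 − 11.9 = 2
t=7: ŷ = 0.4 + 2.3·7 = 16.5; r = 15.5 − 16.5 = -1
t=9: ŷ = 0.4 + 2.3·9 = 21.1; r = 17.1 − 21.1 = -4
t=11: ŷ = 0.4 + 2.3·11 = 25.7; r = 28.7 − 25.7 = 3
|r| > 2.5: t=9 (|r|=4), t=11 (|r|=3) → 2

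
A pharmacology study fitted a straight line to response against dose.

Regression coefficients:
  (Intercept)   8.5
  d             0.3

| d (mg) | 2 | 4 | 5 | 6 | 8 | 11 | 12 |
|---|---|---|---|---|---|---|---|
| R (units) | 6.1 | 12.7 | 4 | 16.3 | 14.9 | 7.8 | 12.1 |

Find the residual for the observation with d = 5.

e = -6

R̂ = 8.5 + 0.3·5 = 10
e = 4 − 10 = -6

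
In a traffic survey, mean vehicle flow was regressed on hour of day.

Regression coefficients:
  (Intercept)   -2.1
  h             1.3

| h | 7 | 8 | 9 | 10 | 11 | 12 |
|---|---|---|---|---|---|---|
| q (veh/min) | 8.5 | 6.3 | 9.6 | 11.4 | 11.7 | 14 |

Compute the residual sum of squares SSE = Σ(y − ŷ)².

h=7: q̂ = -2.1 + 1.3·7 = 7; r = 8.5 − 7 = 1.5
h=8: q̂ = -2.1 + 1.3·8 = 8.3; r = 6.3 − 8.3 = -2
h=9: q̂ = -2.1 + 1.3·9 = 9.6; r = 9.6 − 9.6 = 0
h=10: q̂ = -2.1 + 1.3·10 = 10.9; r = 11.4 − 10.9 = 0.5
h=11: q̂ = -2.1 + 1.3·11 = 12.2; r = 11.7 − 12.2 = -0.5
h=12: q̂ = -2.1 + 1.3·12 = 13.5; r = 14 − 13.5 = 0.5
SSE = 2.25 + 4 + 0 + 0.25 + 0.25 + 0.25 = 7

SSE = 7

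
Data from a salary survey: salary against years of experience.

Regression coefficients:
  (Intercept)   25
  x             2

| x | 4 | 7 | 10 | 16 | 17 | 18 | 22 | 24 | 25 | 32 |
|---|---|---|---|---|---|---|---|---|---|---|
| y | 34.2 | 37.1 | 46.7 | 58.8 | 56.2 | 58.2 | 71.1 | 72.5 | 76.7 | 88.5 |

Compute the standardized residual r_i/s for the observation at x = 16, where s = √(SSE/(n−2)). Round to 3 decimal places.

0.865

x=4: ŷ = 25 + 2·4 = 33; r = 34.2 − 33 = 1.2
x=7: ŷ = 25 + 2·7 = 39; r = 37.1 − 39 = -1.9
x=10: ŷ = 25 + 2·10 = 45; r = 46.7 − 45 = 1.7
x=16: ŷ = 25 + 2·16 = 57; r = 58.8 − 57 = 1.8
x=17: ŷ = 25 + 2·17 = 59; r = 56.2 − 59 = -2.8
x=18: ŷ = 25 + 2·18 = 61; r = 58.2 − 61 = -2.8
x=22: ŷ = 25 + 2·22 = 69; r = 71.1 − 69 = 2.1
x=24: ŷ = 25 + 2·24 = 73; r = 72.5 − 73 = -0.5
x=25: ŷ = 25 + 2·25 = 75; r = 76.7 − 75 = 1.7
x=32: ŷ = 25 + 2·32 = 89; r = 88.5 − 89 = -0.5
SSE = 1.44 + 3.61 + 2.89 + 3.24 + 7.84 + 7.84 + 4.41 + 0.25 + 2.89 + 0.25 = 34.66
s = √(34.66/8) = 2.08147
r/s = 1.8 / 2.08147 = 0.865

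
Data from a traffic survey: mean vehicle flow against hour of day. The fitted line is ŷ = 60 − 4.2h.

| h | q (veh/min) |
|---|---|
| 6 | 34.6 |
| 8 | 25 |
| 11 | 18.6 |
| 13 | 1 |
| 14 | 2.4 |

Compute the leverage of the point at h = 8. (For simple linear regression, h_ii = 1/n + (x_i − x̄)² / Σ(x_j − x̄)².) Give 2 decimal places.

h = 0.33

h̄ = (6 + 8 + 11 + 13 + 14)/5 = 10.4
Σ(h − h̄)² = 19.36 + 5.76 + 0.36 + 6.76 + 12.96 = 45.2
h = 1/5 + (-2.4)²/45.2 = 0.2 + 0.127434 = 0.33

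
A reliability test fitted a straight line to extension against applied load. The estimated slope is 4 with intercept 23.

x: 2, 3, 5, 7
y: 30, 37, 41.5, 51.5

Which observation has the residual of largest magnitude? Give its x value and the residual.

x=2: ŷ = 23 + 4·2 = 31; r = 30 − 31 = -1
x=3: ŷ = 23 + 4·3 = 35; r = 37 − 35 = 2
x=5: ŷ = 23 + 4·5 = 43; r = 41.5 − 43 = -1.5
x=7: ŷ = 23 + 4·7 = 51; r = 51.5 − 51 = 0.5
Largest |r| is 2 at x = 3, residual 2.

x = 3, r = 2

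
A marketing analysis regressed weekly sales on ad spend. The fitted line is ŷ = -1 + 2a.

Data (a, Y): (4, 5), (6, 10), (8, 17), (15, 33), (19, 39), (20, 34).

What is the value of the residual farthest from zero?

a=4: ŷ = -1 + 2·4 = 7; e = 5 − 7 = -2
a=6: ŷ = -1 + 2·6 = 11; e = 10 − 11 = -1
a=8: ŷ = -1 + 2·8 = 15; e = 17 − 15 = 2
a=15: ŷ = -1 + 2·15 = 29; e = 33 − 29 = 4
a=19: ŷ = -1 + 2·19 = 37; e = 39 − 37 = 2
a=20: ŷ = -1 + 2·20 = 39; e = 34 − 39 = -5
Largest |e| is 5 at a = 20, residual -5.

e = -5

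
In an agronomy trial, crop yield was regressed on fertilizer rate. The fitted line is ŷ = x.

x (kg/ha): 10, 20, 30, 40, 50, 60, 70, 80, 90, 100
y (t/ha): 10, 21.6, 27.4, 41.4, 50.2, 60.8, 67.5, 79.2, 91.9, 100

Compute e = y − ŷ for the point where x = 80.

ŷ = 80 = 80
e = 79.2 − 80 = -0.8

e = -0.8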